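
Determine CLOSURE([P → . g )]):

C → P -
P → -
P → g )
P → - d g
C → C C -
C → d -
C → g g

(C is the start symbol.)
To compute CLOSURE, for each item [A → α.Bβ] where B is a non-terminal, add [B → .γ] for all productions B → γ; repeat for the newly added items until nothing changes.

Start with: [P → . g )]
The dot precedes the terminal g, so nothing is added.

CLOSURE = { [P → . g )] }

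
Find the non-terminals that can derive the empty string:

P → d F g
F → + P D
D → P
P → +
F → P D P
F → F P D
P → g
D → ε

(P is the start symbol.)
{ 'D' }

A non-terminal is nullable if it can derive ε (the empty string): either it has an ε-production, or it has a production whose right-hand side consists entirely of nullable non-terminals.

ε-productions: D → ε
So D is immediately nullable.
No further non-terminal can be added: every production for the remaining non-terminals contains a terminal or a non-nullable non-terminal.
Nullable = { 'D' }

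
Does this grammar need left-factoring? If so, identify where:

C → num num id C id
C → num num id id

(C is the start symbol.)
Yes, C has productions with common prefix 'num num id'

Left-factoring is needed when two productions for the same non-terminal
share a common prefix on the right-hand side.

Productions for C:
  C → num num id C id
  C → num num id id

Found common prefix 'num num id' in productions for C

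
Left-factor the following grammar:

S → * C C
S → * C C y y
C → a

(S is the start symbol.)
S → * C C S'
S' → ε
S' → y y
C → a

Left-factoring transforms A → αβ₁ | αβ₂ into A → αA' and A' → β₁ | β₂
(α is the longest common prefix among the alternatives). Repeat until
no nonterminal has two alternatives with a common prefix.

Round 1: S has alternatives sharing prefix '* C C'. Introduce S': S → * C C S'
  Add: S' → ε
  Add: S' → y y

No remaining common prefixes — done.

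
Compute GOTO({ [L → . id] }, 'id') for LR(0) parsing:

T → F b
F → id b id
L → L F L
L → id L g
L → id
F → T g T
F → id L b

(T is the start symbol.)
GOTO(I, 'id') = CLOSURE({ [A → αX.β] : [A → α.Xβ] ∈ I, X = 'id' })

Items with dot before 'id', with the dot advanced:
  [L → . id] → [L → id .]
Closure adds nothing (no advanced item has the dot before a non-terminal).

GOTO = { [L → id .] }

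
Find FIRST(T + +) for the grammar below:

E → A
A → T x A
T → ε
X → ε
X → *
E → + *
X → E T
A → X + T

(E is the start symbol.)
FIRST sets of the non-terminals involved (from the grammar, by fixed-point iteration):
  FIRST(T) = { ε }

To compute FIRST(T + +), process the symbols left to right:
Symbol T is a non-terminal. Add FIRST(T) \ {ε} = { }
T is nullable (ε ∈ FIRST(T)), continue to the next symbol.
Symbol + is a terminal. Add '+' and stop.
FIRST(T + +) = { '+' }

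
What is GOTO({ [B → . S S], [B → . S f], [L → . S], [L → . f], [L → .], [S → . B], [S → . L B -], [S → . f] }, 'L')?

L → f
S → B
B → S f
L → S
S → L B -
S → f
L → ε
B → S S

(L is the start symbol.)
{ [B → . S S], [B → . S f], [L → . S], [L → . f], [L → .], [S → . B], [S → . L B -], [S → . f], [S → L . B -] }

GOTO(I, 'L') = CLOSURE({ [A → αX.β] : [A → α.Xβ] ∈ I, X = 'L' })

Items with dot before 'L', with the dot advanced:
  [S → . L B -] → [S → L . B -]
Closure of the advanced items:
  [S → L . B -] has the dot before B: add [B → . S f], [B → . S S]
  [B → . S f] has the dot before S: add [S → . B], [S → . L B -], [S → . f]
  [S → . L B -] has the dot before L: add [L → . f], [L → . S], [L → .]

GOTO = { [B → . S S], [B → . S f], [L → . S], [L → . f], [L → .], [S → . B], [S → . L B -], [S → . f], [S → L . B -] }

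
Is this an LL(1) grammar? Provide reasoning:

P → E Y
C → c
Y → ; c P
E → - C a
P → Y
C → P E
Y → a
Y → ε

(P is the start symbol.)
No. Predict set conflict for P: { '-' }

Relevant sets:
  FIRST(E) = { '-' }
  FIRST(Y) = { ';', 'a', ε }
  FIRST(P) = { '-', ';', 'a', ε }
  FOLLOW(P) = { $, '-' }
  FOLLOW(Y) = { $, '-' }

For P:
  PREDICT(P → E Y) = { '-' }
  PREDICT(P → Y) = { $, '-', ';', 'a' }
For C:
  PREDICT(C → c) = { 'c' }
  PREDICT(C → P E) = { '-', ';', 'a' }
For Y:
  PREDICT(Y → ';' c P) = { ';' }
  PREDICT(Y → a) = { 'a' }
  PREDICT(Y → ε) = { $, '-' }
E has a single production, so nothing to check there.

Conflict found: Predict set conflict for P: { '-' }
The grammar is NOT LL(1).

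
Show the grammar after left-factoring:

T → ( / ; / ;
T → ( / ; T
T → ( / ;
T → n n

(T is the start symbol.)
T → ( / ; T'
T' → / ;
T' → T
T' → ε
T → n n

Left-factoring transforms A → αβ₁ | αβ₂ into A → αA' and A' → β₁ | β₂
(α is the longest common prefix among the alternatives). Repeat until
no nonterminal has two alternatives with a common prefix.

Round 1: T has alternatives sharing prefix '( / ;'. Introduce T': T → ( / ; T'
  Add: T' → / ;
  Add: T' → T
  Add: T' → ε

No remaining common prefixes — done.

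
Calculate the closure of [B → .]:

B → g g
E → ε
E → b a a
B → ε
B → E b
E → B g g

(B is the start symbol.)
{ [B → .] }

To compute CLOSURE, for each item [A → α.Bβ] where B is a non-terminal, add [B → .γ] for all productions B → γ; repeat for the newly added items until nothing changes.

Start with: [B → .]
The dot is at the end, so nothing is added.

CLOSURE = { [B → .] }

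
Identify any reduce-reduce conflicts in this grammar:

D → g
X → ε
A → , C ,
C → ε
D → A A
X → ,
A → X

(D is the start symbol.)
Yes — I1: [C → .] vs [X → , .]

A reduce-reduce conflict occurs when an LR(0) state has two complete items [A → α .] and [B → β .] — both call for a reduction, and with no lookahead the parser cannot choose between them.

Augment with D' → D and build the canonical LR(0) collection (I0 = CLOSURE({[D' → . D]}), then GOTO on every symbol after a dot until no new states appear). It has 9 states:
  I0: { [A → . , C ,], [A → . X], [D → . A A], [D → . g], [D' → . D], [X → . ,], [X → .] }  — shift, reduce
  I1: { [A → , . C ,], [C → .], [X → , .] }  — 2 reduces
  I2: { [A → . , C ,], [A → . X], [D → A . A], [X → . ,], [X → .] }  — shift, reduce
  I3: { [D' → D .] }  — accept
  I4: { [A → X .] }  — reduce
  I5: { [D → g .] }  — reduce
  I6: { [D → A A .] }  — reduce
  I7: { [A → , C . ,] }  — shift
  I8: { [A → , C , .] }  — reduce

I1 contains complete items [C → .], [X → , .] — reduce-reduce conflict.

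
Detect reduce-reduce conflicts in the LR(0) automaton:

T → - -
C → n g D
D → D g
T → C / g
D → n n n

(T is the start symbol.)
A reduce-reduce conflict occurs when an LR(0) state has two complete items [A → α .] and [B → β .] — both call for a reduction, and with no lookahead the parser cannot choose between them.

Augment with T' → T and build the canonical LR(0) collection (I0 = CLOSURE({[T' → . T]}), then GOTO on every symbol after a dot until no new states appear). It has 14 states:
  I0: { [C → . n g D], [T → . - -], [T → . C / g], [T' → . T] }  — shift
  I1: { [T → - . -] }  — shift
  I2: { [T → C . / g] }  — shift
  I3: { [T' → T .] }  — accept
  I4: { [C → n . g D] }  — shift
  I5: { [C → n g . D], [D → . D g], [D → . n n n] }  — shift
  I6: { [C → n g D .], [D → D . g] }  — shift, reduce
  I7: { [D → n . n n] }  — shift
  I8: { [D → n n . n] }  — shift
  I9: { [D → n n n .] }  — reduce
  I10: { [D → D g .] }  — reduce
  I11: { [T → C / . g] }  — shift
  I12: { [T → C / g .] }  — reduce
  I13: { [T → - - .] }  — reduce

No state contains more than one complete item.

Answer: No reduce-reduce conflicts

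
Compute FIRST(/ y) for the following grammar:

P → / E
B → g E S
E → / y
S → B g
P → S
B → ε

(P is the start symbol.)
{ '/' }

To compute FIRST(/ y), process the symbols left to right:
Symbol / is a terminal. Add '/' and stop.
FIRST(/ y) = { '/' }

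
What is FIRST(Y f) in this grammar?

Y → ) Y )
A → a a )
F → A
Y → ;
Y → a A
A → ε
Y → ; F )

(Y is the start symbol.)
FIRST sets of the non-terminals involved (from the grammar, by fixed-point iteration):
  FIRST(Y) = { ')', ';', 'a' }

To compute FIRST(Y f), process the symbols left to right:
Symbol Y is a non-terminal. Add FIRST(Y) \ {ε} = { ')', ';', 'a' }
Y is not nullable (ε ∉ FIRST(Y)), so stop here.
FIRST(Y f) = { ')', ';', 'a' }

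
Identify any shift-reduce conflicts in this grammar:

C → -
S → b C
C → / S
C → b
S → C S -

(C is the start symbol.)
Yes — I7: [C → b .] vs [C → . -]

Augment with C' → C and build the canonical LR(0) collection (I0 = CLOSURE({[C' → . C]}), then GOTO on every symbol after a dot until no new states appear). It has 11 states:
  I0: { [C → . -], [C → . / S], [C → . b], [C' → . C] }  — shift
  I1: { [C → - .] }  — reduce
  I2: { [C → . -], [C → . / S], [C → . b], [C → / . S], [S → . C S -], [S → . b C] }  — shift
  I3: { [C' → C .] }  — accept
  I4: { [C → b .] }  — reduce
  I5: { [C → . -], [C → . / S], [C → . b], [S → . C S -], [S → . b C], [S → C . S -] }  — shift
  I6: { [C → / S .] }  — reduce
  I7: { [C → . -], [C → . / S], [C → . b], [C → b .], [S → b . C] }  — shift, reduce
  I8: { [S → b C .] }  — reduce
  I9: { [S → C S . -] }  — shift
  I10: { [S → C S - .] }  — reduce

I7 contains reduce item [C → b .] and shift items [C → . -], [C → . / S], [C → . b] — shift-reduce conflict.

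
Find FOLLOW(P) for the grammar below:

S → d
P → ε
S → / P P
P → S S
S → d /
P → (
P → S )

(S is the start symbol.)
To compute FOLLOW(P), find every occurrence of P on a right-hand side N → α P β: add FIRST(β) \ {ε}, and if β is empty or nullable also add FOLLOW(N). Iterate to a fixed point.

In S → / P P: P is followed by P, add FIRST(P) \ {ε} = { '(', '/', 'd' }
  P is nullable, so also add FOLLOW(S)
In S → / P P: P is at the end, add FOLLOW(S)

The FOLLOW sets referred to above (computed the same way, to a fixed point):
  FOLLOW(S) = { $, '(', ')', '/', 'd' }

Taking the union: FOLLOW(P) = { $, '(', ')', '/', 'd' }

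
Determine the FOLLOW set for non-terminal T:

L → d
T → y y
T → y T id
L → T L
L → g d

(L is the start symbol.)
In T → y T id: T is followed by id, add FIRST(id) \ {ε} = { 'id' }
In L → T L: T is followed by L, add FIRST(L) \ {ε} = { 'd', 'g', 'y' }

Taking the union: FOLLOW(T) = { 'd', 'g', 'id', 'y' }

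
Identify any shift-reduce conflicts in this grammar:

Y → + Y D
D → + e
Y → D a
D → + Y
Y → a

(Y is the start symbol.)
Yes — I6: [D → + Y .] vs [D → . + Y]

Augment with Y' → Y and build the canonical LR(0) collection (I0 = CLOSURE({[Y' → . Y]}), then GOTO on every symbol after a dot until no new states appear). It has 11 states:
  I0: { [D → . + Y], [D → . + e], [Y → . + Y D], [Y → . D a], [Y → . a], [Y' → . Y] }  — shift
  I1: { [D → + . Y], [D → + . e], [D → . + Y], [D → . + e], [Y → + . Y D], [Y → . + Y D], [Y → . D a], [Y → . a] }  — shift
  I2: { [Y → D . a] }  — shift
  I3: { [Y' → Y .] }  — accept
  I4: { [Y → a .] }  — reduce
  I5: { [Y → D a .] }  — reduce
  I6: { [D → + Y .], [D → . + Y], [D → . + e], [Y → + Y . D] }  — shift, reduce
  I7: { [D → + e .] }  — reduce
  I8: { [D → + . Y], [D → + . e], [D → . + Y], [D → . + e], [Y → . + Y D], [Y → . D a], [Y → . a] }  — shift
  I9: { [Y → + Y D .] }  — reduce
  I10: { [D → + Y .] }  — reduce

I6 contains reduce item [D → + Y .] and shift items [D → . + Y], [D → . + e] — shift-reduce conflict.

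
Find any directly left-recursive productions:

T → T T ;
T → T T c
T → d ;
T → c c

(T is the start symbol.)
T → T T ;: LEFT RECURSIVE (starts with T)
T → T T c: LEFT RECURSIVE (starts with T)
T → d ;: starts with d
T → c c: starts with c

The grammar has direct left recursion on: T.

Answer: Yes, T is left-recursive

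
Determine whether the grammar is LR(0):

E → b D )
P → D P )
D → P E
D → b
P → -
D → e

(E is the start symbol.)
Augment with E' → E and build the canonical LR(0) collection (I0 = CLOSURE({[E' → . E]}), then GOTO on every symbol after a dot until no new states appear). It has 13 states:
  I0: { [E → . b D )], [E' → . E] }  — shift
  I1: { [E' → E .] }  — accept
  I2: { [D → . P E], [D → . b], [D → . e], [E → b . D )], [P → . -], [P → . D P )] }  — shift
  I3: { [P → - .] }  — reduce
  I4: { [D → . P E], [D → . b], [D → . e], [E → b D . )], [P → . -], [P → . D P )], [P → D . P )] }  — shift
  I5: { [D → P . E], [E → . b D )] }  — shift
  I6: { [D → b .] }  — reduce
  I7: { [D → e .] }  — reduce
  I8: { [D → P E .] }  — reduce
  I9: { [E → b D ) .] }  — reduce
  I10: { [D → . P E], [D → . b], [D → . e], [P → . -], [P → . D P )], [P → D . P )] }  — shift
  I11: { [D → P . E], [E → . b D )], [P → D P . )] }  — shift
  I12: { [P → D P ) .] }  — reduce

Every state is either a pure shift/goto state or contains exactly one complete item and nothing to shift — no conflicts. The grammar is LR(0).

Answer: Yes, the grammar is LR(0)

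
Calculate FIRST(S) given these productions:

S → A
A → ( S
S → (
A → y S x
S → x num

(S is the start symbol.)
{ '(', 'x', 'y' }

To compute FIRST(S), examine every production with S on the left-hand side, reading each right-hand side left to right until a non-nullable symbol is reached.

FIRST sets of the other non-terminals involved (by the same procedure, iterated to a fixed point):
  FIRST(A) = { '(', 'y' }

From S → A:
  - A is a non-terminal: add FIRST(A) \ {ε} = { '(', 'y' }
    A is not nullable, so stop
From S → (:
  - '(' is a terminal: add '(' and stop
From S → x num:
  - x is a terminal: add 'x' and stop

Collecting: FIRST(S) = { '(', 'x', 'y' }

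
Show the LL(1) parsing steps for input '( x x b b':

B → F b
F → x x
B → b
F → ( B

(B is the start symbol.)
LL(1) parsing maintains a stack (initially the start symbol over $) and the input. At each step: if the stack top is a terminal, match it against the current input token; if it is a non-terminal N, replace it with the RHS of M[N, lookahead] (the unique production whose predict set contains the lookahead).

Stack is shown with the top on the left.

Stack      Input        Action
------------------------------
B $        ( x x b b $  output B → F b
F b $      ( x x b b $  output F → ( B
( B b $    ( x x b b $  match '('
B b $      x x b b $    output B → F b
F b b $    x x b b $    output F → x x
x x b b $  x x b b $    match 'x'
x b b $    x b b $      match 'x'
b b $      b b $        match 'b'
b $        b $          match 'b'
$          $            accept

The string is accepted.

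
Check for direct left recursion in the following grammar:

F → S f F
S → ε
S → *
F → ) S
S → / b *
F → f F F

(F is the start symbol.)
Direct left recursion occurs when N → N α for some non-terminal N (the right-hand side begins with the left-hand side itself).

F → S f F: starts with S
S → ε: starts with ε
S → *: starts with '*'
F → ) S: starts with ')'
S → / b *: starts with '/'
F → f F F: starts with f

No direct left recursion found.

Answer: No direct left recursion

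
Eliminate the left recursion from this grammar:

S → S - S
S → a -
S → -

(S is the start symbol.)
S → a - S'
S → - S'
S' → - S S'
S' → ε

S is directly left-recursive. The standard transformation for
  A → A α₁ | ... | A α_m | β₁ | ... | β_n
is
  A  → β₁ A' | ... | β_n A'
  A' → α₁ A' | ... | α_m A' | ε

S → a - becomes S → a - S'
S → - becomes S → - S'
S → S - S becomes S' → - S S'
Add S' → ε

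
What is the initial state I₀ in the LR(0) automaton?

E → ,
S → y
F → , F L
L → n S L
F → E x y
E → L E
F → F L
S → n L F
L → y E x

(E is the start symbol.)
{ [E → . ,], [E → . L E], [E' → . E], [L → . n S L], [L → . y E x] }

First, augment the grammar with E' → E
I₀ = CLOSURE({ [E' → . E] }):
  [E' → . E] has the dot before E: add [E → . ,], [E → . L E]
  [E → . L E] has the dot before L: add [L → . n S L], [L → . y E x]
No further items can be added.

I₀ = { [E → . ,], [E → . L E], [E' → . E], [L → . n S L], [L → . y E x] }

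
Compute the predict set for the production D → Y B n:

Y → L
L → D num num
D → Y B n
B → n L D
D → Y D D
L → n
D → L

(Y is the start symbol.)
PREDICT(D → Y B n) = (FIRST(RHS) \ {ε}) ∪ (FOLLOW(D) if ε ∈ FIRST(RHS), i.e. RHS ⇒* ε)
FIRST(Y) = { 'n' }
FIRST(Y B n) = { 'n' }
ε ∉ FIRST(Y B n), so FOLLOW(D) is not added.
PREDICT(D → Y B n) = { 'n' }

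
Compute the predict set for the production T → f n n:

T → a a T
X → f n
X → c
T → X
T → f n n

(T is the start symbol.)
{ 'f' }

PREDICT(T → f n n) = (FIRST(RHS) \ {ε}) ∪ (FOLLOW(T) if ε ∈ FIRST(RHS), i.e. RHS ⇒* ε)
FIRST(f n n) = { 'f' }
ε ∉ FIRST(f n n), so FOLLOW(T) is not added.
PREDICT(T → f n n) = { 'f' }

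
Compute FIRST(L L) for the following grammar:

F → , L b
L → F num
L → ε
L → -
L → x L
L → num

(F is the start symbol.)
{ ',', '-', 'num', 'x', ε }

FIRST sets of the non-terminals involved (from the grammar, by fixed-point iteration):
  FIRST(L) = { ',', '-', 'num', 'x', ε }

To compute FIRST(L L), process the symbols left to right:
Symbol L is a non-terminal. Add FIRST(L) \ {ε} = { ',', '-', 'num', 'x' }
L is nullable (ε ∈ FIRST(L)), continue to the next symbol.
Symbol L is a non-terminal. Add FIRST(L) \ {ε} = { ',', '-', 'num', 'x' }
L is nullable (ε ∈ FIRST(L)), continue to the next symbol.
All symbols are nullable, so ε is in the result.
FIRST(L L) = { ',', '-', 'num', 'x', ε }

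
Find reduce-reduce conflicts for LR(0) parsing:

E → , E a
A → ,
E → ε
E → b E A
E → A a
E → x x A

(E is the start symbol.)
A reduce-reduce conflict occurs when an LR(0) state has two complete items [A → α .] and [B → β .] — both call for a reduction, and with no lookahead the parser cannot choose between them.

Augment with E' → E and build the canonical LR(0) collection (I0 = CLOSURE({[E' → . E]}), then GOTO on every symbol after a dot until no new states appear). It has 14 states:
  I0: { [A → . ,], [E → . , E a], [E → . A a], [E → . b E A], [E → . x x A], [E → .], [E' → . E] }  — shift, reduce
  I1: { [A → , .], [A → . ,], [E → , . E a], [E → . , E a], [E → . A a], [E → . b E A], [E → . x x A], [E → .] }  — shift, 2 reduces
  I2: { [E → A . a] }  — shift
  I3: { [E' → E .] }  — accept
  I4: { [A → . ,], [E → . , E a], [E → . A a], [E → . b E A], [E → . x x A], [E → .], [E → b . E A] }  — shift, reduce
  I5: { [E → x . x A] }  — shift
  I6: { [A → . ,], [E → x x . A] }  — shift
  I7: { [A → , .] }  — reduce
  I8: { [E → x x A .] }  — reduce
  I9: { [A → . ,], [E → b E . A] }  — shift
  I10: { [E → b E A .] }  — reduce
  I11: { [E → A a .] }  — reduce
  I12: { [E → , E . a] }  — shift
  I13: { [E → , E a .] }  — reduce

I1 contains complete items [A → , .], [E → .] — reduce-reduce conflict.

Answer: Yes — I1: [A → , .] vs [E → .]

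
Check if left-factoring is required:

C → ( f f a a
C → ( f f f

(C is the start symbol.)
Yes, C has productions with common prefix '( f f'

Left-factoring is needed when two productions for the same non-terminal
share a common prefix on the right-hand side.

Productions for C:
  C → ( f f a a
  C → ( f f f

Found common prefix '( f f' in productions for C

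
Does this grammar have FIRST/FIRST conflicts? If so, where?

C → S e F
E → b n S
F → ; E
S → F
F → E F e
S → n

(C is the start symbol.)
No FIRST/FIRST conflicts.

FIRST sets of the non-terminals at (or reachable through a nullable prefix from) the front of some alternative:
  FIRST(E) = { 'b' }
  FIRST(F) = { ';', 'b' }

Productions for F:
  F → ; E: FIRST = { ';' }
  F → E F e: FIRST = { 'b' }
Productions for S:
  S → F: FIRST = { ';', 'b' }
  S → n: FIRST = { 'n' }
C, E have only one production, so no FIRST/FIRST conflict is possible there.

All alternatives of each non-terminal have pairwise disjoint FIRST sets.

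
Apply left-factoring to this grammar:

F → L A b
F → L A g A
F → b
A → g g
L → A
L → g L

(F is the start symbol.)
Left-factoring transforms A → αβ₁ | αβ₂ into A → αA' and A' → β₁ | β₂
(α is the longest common prefix among the alternatives). Repeat until
no nonterminal has two alternatives with a common prefix.

Round 1: F has alternatives sharing prefix 'L A'. Introduce F': F → L A F'
  Add: F' → b
  Add: F' → g A

No remaining common prefixes — done.

Resulting grammar:
F → L A F'
F' → b
F' → g A
F → b
A → g g
L → A
L → g L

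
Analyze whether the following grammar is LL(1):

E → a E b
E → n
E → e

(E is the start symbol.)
For E:
  PREDICT(E → a E b) = { 'a' }
  PREDICT(E → n) = { 'n' }
  PREDICT(E → e) = { 'e' }

All predict sets are disjoint. The grammar IS LL(1).

Answer: Yes, the grammar is LL(1).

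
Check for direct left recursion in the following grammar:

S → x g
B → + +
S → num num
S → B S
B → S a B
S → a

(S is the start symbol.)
No direct left recursion

S → x g: starts with x
B → + +: starts with '+'
S → num num: starts with num
S → B S: starts with B
B → S a B: starts with S
S → a: starts with a

No direct left recursion found.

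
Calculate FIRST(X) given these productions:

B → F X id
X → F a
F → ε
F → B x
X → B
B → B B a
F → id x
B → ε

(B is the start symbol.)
{ 'a', 'id', 'x', ε }

FIRST sets of the other non-terminals involved (by the same procedure, iterated to a fixed point):
  FIRST(F) = { 'a', 'id', 'x', ε }
  FIRST(B) = { 'a', 'id', 'x', ε }

From X → F a:
  - F is a non-terminal: add FIRST(F) \ {ε} = { 'a', 'id', 'x' }
    F is nullable, so continue to the next symbol
  - a is a terminal: add 'a' and stop
From X → B:
  - B is a non-terminal: add FIRST(B) \ {ε} = { 'a', 'id', 'x' }
    B is nullable and nothing follows, so the whole right-hand side can vanish: ε ∈ FIRST(X)

Collecting: FIRST(X) = { 'a', 'id', 'x', ε }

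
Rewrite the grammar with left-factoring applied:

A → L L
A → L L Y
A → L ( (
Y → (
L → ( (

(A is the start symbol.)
A → L A'
A' → L A''
A'' → ε
A'' → Y
A' → ( (
Y → (
L → ( (

Left-factoring transforms A → αβ₁ | αβ₂ into A → αA' and A' → β₁ | β₂
(α is the longest common prefix among the alternatives). Repeat until
no nonterminal has two alternatives with a common prefix.

Round 1: A has alternatives sharing prefix 'L'. Introduce A': A → L A'
  Add: A' → L
  Add: A' → L Y
  Add: A' → ( (

Round 2: A' has alternatives sharing prefix 'L'. Introduce A'': A' → L A''
  Add: A'' → ε
  Add: A'' → Y

No remaining common prefixes — done.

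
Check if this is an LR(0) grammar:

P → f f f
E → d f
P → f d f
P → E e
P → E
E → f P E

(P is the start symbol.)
No. Shift-reduce conflict between [P → E .] and [P → E . e]

Augment with P' → P and build the canonical LR(0) collection (I0 = CLOSURE({[P' → . P]}), then GOTO on every symbol after a dot until no new states appear). It has 14 states:
  I0: { [E → . d f], [E → . f P E], [P → . E e], [P → . E], [P → . f d f], [P → . f f f], [P' → . P] }  — shift
  I1: { [P → E . e], [P → E .] }  — shift, reduce
  I2: { [P' → P .] }  — accept
  I3: { [E → d . f] }  — shift
  I4: { [E → . d f], [E → . f P E], [E → f . P E], [P → . E e], [P → . E], [P → . f d f], [P → . f f f], [P → f . d f], [P → f . f f] }  — shift
  I5: { [E → . d f], [E → . f P E], [E → f P . E] }  — shift
  I6: { [E → d . f], [P → f d . f] }  — shift
  I7: { [E → . d f], [E → . f P E], [E → f . P E], [P → . E e], [P → . E], [P → . f d f], [P → . f f f], [P → f . d f], [P → f . f f], [P → f f . f] }  — shift
  I8: { [E → . d f], [E → . f P E], [E → f . P E], [P → . E e], [P → . E], [P → . f d f], [P → . f f f], [P → f . d f], [P → f . f f], [P → f f . f], [P → f f f .] }  — shift, reduce
  I9: { [E → d f .], [P → f d f .] }  — 2 reduces
  I10: { [E → f P E .] }  — reduce
  I11: { [E → . d f], [E → . f P E], [E → f . P E], [P → . E e], [P → . E], [P → . f d f], [P → . f f f] }  — shift
  I12: { [E → d f .] }  — reduce
  I13: { [P → E e .] }  — reduce

Conflict in state I1:
  Shift-reduce conflict between [P → E .] and [P → E . e]
So the grammar is NOT LR(0).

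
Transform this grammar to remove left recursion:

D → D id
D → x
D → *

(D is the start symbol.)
D is directly left-recursive. The standard transformation for
  A → A α₁ | ... | A α_m | β₁ | ... | β_n
is
  A  → β₁ A' | ... | β_n A'
  A' → α₁ A' | ... | α_m A' | ε

D → x becomes D → x D'
D → * becomes D → * D'
D → D id becomes D' → id D'
Add D' → ε

Resulting grammar:
D → x D'
D → * D'
D' → id D'
D' → ε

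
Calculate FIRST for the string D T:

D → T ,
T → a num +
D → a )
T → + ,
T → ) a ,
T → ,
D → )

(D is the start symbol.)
FIRST sets of the non-terminals involved (from the grammar, by fixed-point iteration):
  FIRST(D) = { ')', '+', ',', 'a' }

To compute FIRST(D T), process the symbols left to right:
Symbol D is a non-terminal. Add FIRST(D) \ {ε} = { ')', '+', ',', 'a' }
D is not nullable (ε ∉ FIRST(D)), so stop here.
FIRST(D T) = { ')', '+', ',', 'a' }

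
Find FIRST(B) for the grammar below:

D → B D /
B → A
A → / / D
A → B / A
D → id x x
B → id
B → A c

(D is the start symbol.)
{ '/', 'id' }

To compute FIRST(B), examine every production with B on the left-hand side, reading each right-hand side left to right until a non-nullable symbol is reached.

FIRST sets of the other non-terminals involved (by the same procedure, iterated to a fixed point):
  FIRST(A) = { '/', 'id' }

From B → A:
  - A is a non-terminal: add FIRST(A) \ {ε} = { '/', 'id' }
    A is not nullable, so stop
From B → id:
  - id is a terminal: add 'id' and stop
From B → A c:
  - A is a non-terminal: add FIRST(A) \ {ε} = { '/', 'id' }
    A is not nullable, so stop

Collecting: FIRST(B) = { '/', 'id' }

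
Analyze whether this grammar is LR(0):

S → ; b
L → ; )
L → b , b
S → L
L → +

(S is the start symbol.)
Yes, the grammar is LR(0)

Augment with S' → S and build the canonical LR(0) collection (I0 = CLOSURE({[S' → . S]}), then GOTO on every symbol after a dot until no new states appear). It has 10 states:
  I0: { [L → . +], [L → . ; )], [L → . b , b], [S → . ; b], [S → . L], [S' → . S] }  — shift
  I1: { [L → + .] }  — reduce
  I2: { [L → ; . )], [S → ; . b] }  — shift
  I3: { [S → L .] }  — reduce
  I4: { [S' → S .] }  — accept
  I5: { [L → b . , b] }  — shift
  I6: { [L → b , . b] }  — shift
  I7: { [L → b , b .] }  — reduce
  I8: { [L → ; ) .] }  — reduce
  I9: { [S → ; b .] }  — reduce

Every state is either a pure shift/goto state or contains exactly one complete item and nothing to shift — no conflicts. The grammar is LR(0).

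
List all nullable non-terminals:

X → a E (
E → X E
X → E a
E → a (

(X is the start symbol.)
None

There are no ε-productions, so no non-terminal can derive ε.
No non-terminals are nullable.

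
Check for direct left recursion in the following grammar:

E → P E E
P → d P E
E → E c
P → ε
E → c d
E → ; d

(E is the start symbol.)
Yes, E is left-recursive

Direct left recursion occurs when N → N α for some non-terminal N (the right-hand side begins with the left-hand side itself).

E → P E E: starts with P
P → d P E: starts with d
E → E c: LEFT RECURSIVE (starts with E)
P → ε: starts with ε
E → c d: starts with c
E → ; d: starts with ';'

The grammar has direct left recursion on: E.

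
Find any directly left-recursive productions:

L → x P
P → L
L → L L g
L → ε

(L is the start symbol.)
Yes, L is left-recursive

Direct left recursion occurs when N → N α for some non-terminal N (the right-hand side begins with the left-hand side itself).

L → x P: starts with x
P → L: starts with L
L → L L g: LEFT RECURSIVE (starts with L)
L → ε: starts with ε

The grammar has direct left recursion on: L.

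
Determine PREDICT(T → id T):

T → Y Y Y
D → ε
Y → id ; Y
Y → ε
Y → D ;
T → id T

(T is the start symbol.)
PREDICT(T → id T) = (FIRST(RHS) \ {ε}) ∪ (FOLLOW(T) if ε ∈ FIRST(RHS), i.e. RHS ⇒* ε)
FIRST(id T) = { 'id' }
ε ∉ FIRST(id T), so FOLLOW(T) is not added.
PREDICT(T → id T) = { 'id' }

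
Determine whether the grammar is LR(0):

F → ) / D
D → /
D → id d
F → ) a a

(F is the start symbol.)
Augment with F' → F and build the canonical LR(0) collection (I0 = CLOSURE({[F' → . F]}), then GOTO on every symbol after a dot until no new states appear). It has 10 states:
  I0: { [F → . ) / D], [F → . ) a a], [F' → . F] }  — shift
  I1: { [F → ) . / D], [F → ) . a a] }  — shift
  I2: { [F' → F .] }  — accept
  I3: { [D → . /], [D → . id d], [F → ) / . D] }  — shift
  I4: { [F → ) a . a] }  — shift
  I5: { [F → ) a a .] }  — reduce
  I6: { [D → / .] }  — reduce
  I7: { [F → ) / D .] }  — reduce
  I8: { [D → id . d] }  — shift
  I9: { [D → id d .] }  — reduce

Every state is either a pure shift/goto state or contains exactly one complete item and nothing to shift — no conflicts. The grammar is LR(0).

Answer: Yes, the grammar is LR(0)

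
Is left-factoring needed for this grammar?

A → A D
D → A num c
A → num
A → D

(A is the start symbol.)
Left-factoring is needed when two productions for the same non-terminal
share a common prefix on the right-hand side.

Productions for A:
  A → A D
  A → num
  A → D

No common prefixes found.

Answer: No, left-factoring is not needed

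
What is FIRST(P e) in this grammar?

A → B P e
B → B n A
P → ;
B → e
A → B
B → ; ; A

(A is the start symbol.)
FIRST sets of the non-terminals involved (from the grammar, by fixed-point iteration):
  FIRST(P) = { ';' }

To compute FIRST(P e), process the symbols left to right:
Symbol P is a non-terminal. Add FIRST(P) \ {ε} = { ';' }
P is not nullable (ε ∉ FIRST(P)), so stop here.
FIRST(P e) = { ';' }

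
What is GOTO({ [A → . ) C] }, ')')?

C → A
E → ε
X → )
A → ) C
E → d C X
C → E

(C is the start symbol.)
GOTO(I, ')') = CLOSURE({ [A → αX.β] : [A → α.Xβ] ∈ I, X = ')' })

Items with dot before ')', with the dot advanced:
  [A → . ) C] → [A → ) . C]
Closure of the advanced items:
  [A → ) . C] has the dot before C: add [C → . A], [C → . E]
  [C → . A] has the dot before A: add [A → . ) C]
  [C → . E] has the dot before E: add [E → .], [E → . d C X]

GOTO = { [A → ) . C], [A → . ) C], [C → . A], [C → . E], [E → . d C X], [E → .] }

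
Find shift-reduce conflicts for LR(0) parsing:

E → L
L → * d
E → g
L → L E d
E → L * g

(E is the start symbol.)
Yes — I3: [E → L .] vs [E → L . * g]

A shift-reduce conflict occurs when an LR(0) state has both:
  - a complete (reduce) item [A → α .] (dot at the end), and
  - a shift item [B → β . c γ] (dot before a terminal).

Augment with E' → E and build the canonical LR(0) collection (I0 = CLOSURE({[E' → . E]}), then GOTO on every symbol after a dot until no new states appear). It has 10 states:
  I0: { [E → . L * g], [E → . L], [E → . g], [E' → . E], [L → . * d], [L → . L E d] }  — shift
  I1: { [L → * . d] }  — shift
  I2: { [E' → E .] }  — accept
  I3: { [E → . L * g], [E → . L], [E → . g], [E → L . * g], [E → L .], [L → . * d], [L → . L E d], [L → L . E d] }  — shift, reduce
  I4: { [E → g .] }  — reduce
  I5: { [E → L * . g], [L → * . d] }  — shift
  I6: { [L → L E . d] }  — shift
  I7: { [L → L E d .] }  — reduce
  I8: { [L → * d .] }  — reduce
  I9: { [E → L * g .] }  — reduce

I3 contains reduce item [E → L .] and shift items [E → L . * g], [E → . g], [L → . * d] — shift-reduce conflict.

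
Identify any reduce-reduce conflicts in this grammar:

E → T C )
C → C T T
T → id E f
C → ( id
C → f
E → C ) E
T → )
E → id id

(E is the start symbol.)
Yes — I12: [E → T C ) .] vs [T → ) .]

A reduce-reduce conflict occurs when an LR(0) state has two complete items [A → α .] and [B → β .] — both call for a reduction, and with no lookahead the parser cannot choose between them.

Augment with E' → E and build the canonical LR(0) collection (I0 = CLOSURE({[E' → . E]}), then GOTO on every symbol after a dot until no new states appear). It has 19 states:
  I0: { [C → . ( id], [C → . C T T], [C → . f], [E → . C ) E], [E → . T C )], [E → . id id], [E' → . E], [T → . )], [T → . id E f] }  — shift
  I1: { [C → ( . id] }  — shift
  I2: { [T → ) .] }  — reduce
  I3: { [C → C . T T], [E → C . ) E], [T → . )], [T → . id E f] }  — shift
  I4: { [E' → E .] }  — accept
  I5: { [C → . ( id], [C → . C T T], [C → . f], [E → T . C )] }  — shift
  I6: { [C → f .] }  — reduce
  I7: { [C → . ( id], [C → . C T T], [C → . f], [E → . C ) E], [E → . T C )], [E → . id id], [E → id . id], [T → . )], [T → . id E f], [T → id . E f] }  — shift
  I8: { [T → id E . f] }  — shift
  I9: { [C → . ( id], [C → . C T T], [C → . f], [E → . C ) E], [E → . T C )], [E → . id id], [E → id . id], [E → id id .], [T → . )], [T → . id E f], [T → id . E f] }  — shift, reduce
  I10: { [T → id E f .] }  — reduce
  I11: { [C → C . T T], [E → T C . )], [T → . )], [T → . id E f] }  — shift
  I12: { [E → T C ) .], [T → ) .] }  — 2 reduces
  I13: { [C → C T . T], [T → . )], [T → . id E f] }  — shift
  I14: { [C → . ( id], [C → . C T T], [C → . f], [E → . C ) E], [E → . T C )], [E → . id id], [T → . )], [T → . id E f], [T → id . E f] }  — shift
  I15: { [C → C T T .] }  — reduce
  I16: { [C → . ( id], [C → . C T T], [C → . f], [E → . C ) E], [E → . T C )], [E → . id id], [E → C ) . E], [T → ) .], [T → . )], [T → . id E f] }  — shift, reduce
  I17: { [E → C ) E .] }  — reduce
  I18: { [C → ( id .] }  — reduce

I12 contains complete items [E → T C ) .], [T → ) .] — reduce-reduce conflict.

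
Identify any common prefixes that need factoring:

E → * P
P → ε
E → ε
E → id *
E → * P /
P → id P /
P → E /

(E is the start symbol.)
Yes, E has productions with common prefix '* P'

Left-factoring is needed when two productions for the same non-terminal
share a common prefix on the right-hand side.

Productions for E:
  E → * P
  E → ε
  E → id *
  E → * P /
Productions for P:
  P → ε
  P → id P /
  P → E /

Found common prefix '* P' in productions for E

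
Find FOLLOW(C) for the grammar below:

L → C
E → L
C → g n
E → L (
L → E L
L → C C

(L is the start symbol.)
In L → C: C is at the end, add FOLLOW(L)
In L → C C: C is followed by C, add FIRST(C) \ {ε} = { 'g' }
In L → C C: C is at the end, add FOLLOW(L)

The FOLLOW sets referred to above (computed the same way, to a fixed point):
  FOLLOW(L) = { $, '(', 'g' }

Taking the union: FOLLOW(C) = { $, '(', 'g' }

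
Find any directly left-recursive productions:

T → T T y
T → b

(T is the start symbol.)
Direct left recursion occurs when N → N α for some non-terminal N (the right-hand side begins with the left-hand side itself).

T → T T y: LEFT RECURSIVE (starts with T)
T → b: starts with b

The grammar has direct left recursion on: T.

Answer: Yes, T is left-recursive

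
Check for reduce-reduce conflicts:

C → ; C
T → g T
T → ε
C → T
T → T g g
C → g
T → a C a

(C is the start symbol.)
Augment with C' → C and build the canonical LR(0) collection (I0 = CLOSURE({[C' → . C]}), then GOTO on every symbol after a dot until no new states appear). It has 13 states:
  I0: { [C → . ; C], [C → . T], [C → . g], [C' → . C], [T → . T g g], [T → . a C a], [T → . g T], [T → .] }  — shift, reduce
  I1: { [C → . ; C], [C → . T], [C → . g], [C → ; . C], [T → . T g g], [T → . a C a], [T → . g T], [T → .] }  — shift, reduce
  I2: { [C' → C .] }  — accept
  I3: { [C → T .], [T → T . g g] }  — shift, reduce
  I4: { [C → . ; C], [C → . T], [C → . g], [T → . T g g], [T → . a C a], [T → . g T], [T → .], [T → a . C a] }  — shift, reduce
  I5: { [C → g .], [T → . T g g], [T → . a C a], [T → . g T], [T → .], [T → g . T] }  — shift, 2 reduces
  I6: { [T → T . g g], [T → g T .] }  — shift, reduce
  I7: { [T → . T g g], [T → . a C a], [T → . g T], [T → .], [T → g . T] }  — shift, reduce
  I8: { [T → T g . g] }  — shift
  I9: { [T → T g g .] }  — reduce
  I10: { [T → a C . a] }  — shift
  I11: { [T → a C a .] }  — reduce
  I12: { [C → ; C .] }  — reduce

I5 contains complete items [C → g .], [T → .] — reduce-reduce conflict.

Answer: Yes — I5: [C → g .] vs [T → .]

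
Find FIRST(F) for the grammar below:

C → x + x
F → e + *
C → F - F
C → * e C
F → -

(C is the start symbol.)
{ '-', 'e' }

From F → e + *:
  - e is a terminal: add 'e' and stop
From F → -:
  - '-' is a terminal: add '-' and stop

Collecting: FIRST(F) = { '-', 'e' }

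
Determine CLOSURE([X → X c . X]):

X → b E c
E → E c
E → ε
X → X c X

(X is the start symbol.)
Start with: [X → X c . X]
  [X → X c . X] has the dot before X: add [X → . b E c], [X → . X c X]
No further items can be added.

CLOSURE = { [X → . X c X], [X → . b E c], [X → X c . X] }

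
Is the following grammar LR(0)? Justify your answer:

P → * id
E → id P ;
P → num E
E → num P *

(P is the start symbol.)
Yes, the grammar is LR(0)

A grammar is LR(0) if no state in the canonical LR(0) collection has:
  - both a shift item (dot before a terminal) and a complete item (shift-reduce conflict), or
  - two or more complete items (reduce-reduce conflict; the accept item [P' → P .] counts as a complete item here).

Augment with P' → P and build the canonical LR(0) collection (I0 = CLOSURE({[P' → . P]}), then GOTO on every symbol after a dot until no new states appear). It has 12 states:
  I0: { [P → . * id], [P → . num E], [P' → . P] }  — shift
  I1: { [P → * . id] }  — shift
  I2: { [P' → P .] }  — accept
  I3: { [E → . id P ;], [E → . num P *], [P → num . E] }  — shift
  I4: { [P → num E .] }  — reduce
  I5: { [E → id . P ;], [P → . * id], [P → . num E] }  — shift
  I6: { [E → num . P *], [P → . * id], [P → . num E] }  — shift
  I7: { [E → num P . *] }  — shift
  I8: { [E → num P * .] }  — reduce
  I9: { [E → id P . ;] }  — shift
  I10: { [E → id P ; .] }  — reduce
  I11: { [P → * id .] }  — reduce

Every state is either a pure shift/goto state or contains exactly one complete item and nothing to shift — no conflicts. The grammar is LR(0).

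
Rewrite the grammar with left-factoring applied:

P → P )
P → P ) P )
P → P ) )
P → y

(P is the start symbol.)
P → P ) P'
P' → ε
P' → P )
P' → )
P → y

Left-factoring transforms A → αβ₁ | αβ₂ into A → αA' and A' → β₁ | β₂
(α is the longest common prefix among the alternatives). Repeat until
no nonterminal has two alternatives with a common prefix.

Round 1: P has alternatives sharing prefix 'P )'. Introduce P': P → P ) P'
  Add: P' → ε
  Add: P' → P )
  Add: P' → )

No remaining common prefixes — done.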